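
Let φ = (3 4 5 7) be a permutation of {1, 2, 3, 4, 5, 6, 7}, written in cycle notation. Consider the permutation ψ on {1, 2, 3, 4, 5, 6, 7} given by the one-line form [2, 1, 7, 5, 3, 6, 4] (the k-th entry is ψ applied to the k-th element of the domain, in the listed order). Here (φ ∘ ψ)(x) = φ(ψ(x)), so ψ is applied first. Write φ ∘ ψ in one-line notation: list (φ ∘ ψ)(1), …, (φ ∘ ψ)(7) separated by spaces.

2 1 3 7 4 6 5

(φ ∘ ψ)(x) = φ(ψ(x)). Computing each image: φ(ψ(1)) = φ(2) = 2, φ(ψ(2)) = φ(1) = 1, φ(ψ(3)) = φ(7) = 3, φ(ψ(4)) = φ(5) = 7, φ(ψ(5)) = φ(3) = 4, φ(ψ(6)) = φ(6) = 6, φ(ψ(7)) = φ(4) = 5.
Hence φ ∘ ψ = [2 1 3 7 4 6 5].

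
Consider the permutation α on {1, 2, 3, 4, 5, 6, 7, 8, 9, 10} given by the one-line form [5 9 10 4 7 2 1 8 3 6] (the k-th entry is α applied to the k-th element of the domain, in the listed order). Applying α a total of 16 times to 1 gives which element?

Tracing 1 → 5 → … returns to 1 after 3 steps, so 1 lies in a 3-cycle (1, 5, 7).
Since the cycle has length 3, α^16 acts on it the same as α^1 (16 mod 3 = 1).
Stepping 1 place around the cycle: 1 → 5.

5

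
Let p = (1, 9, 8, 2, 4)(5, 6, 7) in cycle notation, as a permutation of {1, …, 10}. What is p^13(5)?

5 lies in the 3-cycle (5, 6, 7).
Since the cycle has length 3, p^13 acts on it the same as p^1 (13 mod 3 = 1).
Advancing 1 step from 5: 5 → 6.

6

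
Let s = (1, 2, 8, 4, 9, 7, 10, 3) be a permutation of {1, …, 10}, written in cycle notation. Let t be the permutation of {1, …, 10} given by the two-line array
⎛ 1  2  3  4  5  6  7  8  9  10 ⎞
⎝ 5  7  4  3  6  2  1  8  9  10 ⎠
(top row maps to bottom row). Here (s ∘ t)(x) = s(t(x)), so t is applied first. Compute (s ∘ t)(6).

8

t(6) = 2, then s(2) = 8; composing gives (s ∘ t)(6) = 8.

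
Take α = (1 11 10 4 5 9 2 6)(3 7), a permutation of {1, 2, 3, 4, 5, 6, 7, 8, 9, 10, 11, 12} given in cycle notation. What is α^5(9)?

9 lies in the 8-cycle (1 11 10 4 5 9 2 6).
Stepping 5 places around the cycle: 9 → 2 → 6 → 1 → 11 → 10.

10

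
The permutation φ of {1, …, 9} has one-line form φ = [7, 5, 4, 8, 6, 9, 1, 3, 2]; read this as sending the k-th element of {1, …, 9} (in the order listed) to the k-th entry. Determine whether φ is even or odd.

In disjoint-cycle form the cycle lengths are 4, 3, 2.
A cycle of length ℓ contributes ℓ−1 transpositions, so φ is a product of 3 + 2 + 1 = 6 transpositions — even.

even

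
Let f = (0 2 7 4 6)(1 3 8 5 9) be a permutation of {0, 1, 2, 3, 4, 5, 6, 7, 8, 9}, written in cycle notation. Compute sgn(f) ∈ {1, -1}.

1

The cycle lengths are 5, 5.
A cycle of length ℓ contributes ℓ−1 transpositions, so f is a product of 4 + 4 = 8 transpositions — even.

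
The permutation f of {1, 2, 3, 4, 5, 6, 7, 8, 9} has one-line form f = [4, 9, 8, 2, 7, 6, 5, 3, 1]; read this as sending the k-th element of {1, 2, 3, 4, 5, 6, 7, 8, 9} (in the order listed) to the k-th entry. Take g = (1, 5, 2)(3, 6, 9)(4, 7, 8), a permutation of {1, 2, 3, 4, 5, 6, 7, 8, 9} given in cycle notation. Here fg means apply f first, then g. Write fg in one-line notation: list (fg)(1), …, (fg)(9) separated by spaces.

7 3 4 1 8 9 2 6 5

(fg)(x) = g(f(x)). Computing each image: g(f(1)) = g(4) = 7, g(f(2)) = g(9) = 3, g(f(3)) = g(8) = 4, g(f(4)) = g(2) = 1, g(f(5)) = g(7) = 8, g(f(6)) = g(6) = 9, g(f(7)) = g(5) = 2, g(f(8)) = g(3) = 6, g(f(9)) = g(1) = 5.
Hence fg = [7 3 4 1 8 9 2 6 5].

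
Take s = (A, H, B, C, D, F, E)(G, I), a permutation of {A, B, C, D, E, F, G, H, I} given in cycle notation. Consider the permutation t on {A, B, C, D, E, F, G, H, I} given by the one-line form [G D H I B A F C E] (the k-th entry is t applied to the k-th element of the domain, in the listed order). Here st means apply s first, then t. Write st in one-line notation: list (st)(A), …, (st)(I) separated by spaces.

For each element, apply s then t: A → H → C; B → C → H; C → D → I; D → F → A; E → A → G; F → E → B; G → I → E; H → B → D; I → G → F.
So st in one-line form is C H I A G B E D F.

C H I A G B E D F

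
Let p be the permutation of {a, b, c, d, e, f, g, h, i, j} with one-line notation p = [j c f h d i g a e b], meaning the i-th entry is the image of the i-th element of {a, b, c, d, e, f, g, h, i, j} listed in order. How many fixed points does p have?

1

The fixed points (elements with p(x) = x) are {g}, so there is 1.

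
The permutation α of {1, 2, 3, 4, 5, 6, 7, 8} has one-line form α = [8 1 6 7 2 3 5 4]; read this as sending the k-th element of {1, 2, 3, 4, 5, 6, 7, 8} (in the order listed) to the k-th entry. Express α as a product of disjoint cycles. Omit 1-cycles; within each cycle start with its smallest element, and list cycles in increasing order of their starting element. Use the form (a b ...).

(1 8 4 7 5 2)(3 6)

Start at 1 and follow images: 1 → 8 → 4 → 7 → 5 → 2 → 1, giving the cycle (1 8 4 7 5 2).
Repeating from the next unused element and collecting all non-trivial cycles gives (1 8 4 7 5 2)(3 6).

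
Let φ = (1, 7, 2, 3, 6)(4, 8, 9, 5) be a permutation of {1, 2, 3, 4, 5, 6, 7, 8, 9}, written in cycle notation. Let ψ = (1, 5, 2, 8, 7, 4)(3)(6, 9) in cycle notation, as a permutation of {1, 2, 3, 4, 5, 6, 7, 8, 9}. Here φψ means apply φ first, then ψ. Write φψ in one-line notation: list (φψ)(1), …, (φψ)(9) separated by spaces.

4 3 9 7 1 5 8 6 2

(φψ)(x) = ψ(φ(x)). Computing each image: ψ(φ(1)) = ψ(7) = 4, ψ(φ(2)) = ψ(3) = 3, ψ(φ(3)) = ψ(6) = 9, ψ(φ(4)) = ψ(8) = 7, ψ(φ(5)) = ψ(4) = 1, ψ(φ(6)) = ψ(1) = 5, ψ(φ(7)) = ψ(2) = 8, ψ(φ(8)) = ψ(9) = 6, ψ(φ(9)) = ψ(5) = 2.
Hence φψ = [4 3 9 7 1 5 8 6 2].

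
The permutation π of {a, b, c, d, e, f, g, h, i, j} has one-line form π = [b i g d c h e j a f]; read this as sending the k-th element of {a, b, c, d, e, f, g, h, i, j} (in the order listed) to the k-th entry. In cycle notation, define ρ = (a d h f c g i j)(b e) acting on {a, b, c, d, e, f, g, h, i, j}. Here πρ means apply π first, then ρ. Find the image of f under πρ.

f

(πρ)(f) = ρ(π(f)). π(f) = h, then ρ(h) = f. So (πρ)(f) = f.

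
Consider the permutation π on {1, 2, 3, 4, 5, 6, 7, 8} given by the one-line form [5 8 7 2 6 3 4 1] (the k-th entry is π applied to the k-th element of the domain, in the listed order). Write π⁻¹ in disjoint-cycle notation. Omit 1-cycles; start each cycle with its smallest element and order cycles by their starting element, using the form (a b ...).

First write π in disjoint cycles: (1 5 6 3 7 4 2 8).
The inverse reverses every cycle; in canonical form, π⁻¹ = (1 8 2 4 7 3 6 5).

(1 8 2 4 7 3 6 5)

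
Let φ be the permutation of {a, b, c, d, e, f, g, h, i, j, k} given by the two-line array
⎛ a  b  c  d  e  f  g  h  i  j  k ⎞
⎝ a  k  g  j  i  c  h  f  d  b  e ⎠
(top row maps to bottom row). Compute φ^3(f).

Tracing f → c → … returns to f after 4 steps, so f lies in a 4-cycle (c, g, h, f).
Advancing 3 steps from f: f → c → g → h.

h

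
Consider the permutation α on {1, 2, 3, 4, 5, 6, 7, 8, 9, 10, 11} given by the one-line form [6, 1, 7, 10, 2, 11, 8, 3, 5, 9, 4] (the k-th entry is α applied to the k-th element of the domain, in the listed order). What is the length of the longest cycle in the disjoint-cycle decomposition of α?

Decomposing into disjoint cycles gives (1, 6, 11, 4, 10, 9, 5, 2)(3, 7, 8); the longest has length 8.

8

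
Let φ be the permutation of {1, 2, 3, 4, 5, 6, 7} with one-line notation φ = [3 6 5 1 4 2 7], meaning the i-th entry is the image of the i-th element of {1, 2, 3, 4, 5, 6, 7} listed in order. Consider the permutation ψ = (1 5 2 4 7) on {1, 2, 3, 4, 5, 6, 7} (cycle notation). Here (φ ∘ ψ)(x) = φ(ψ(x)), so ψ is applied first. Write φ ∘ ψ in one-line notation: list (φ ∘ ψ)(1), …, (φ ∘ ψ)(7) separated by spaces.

4 1 5 7 6 2 3

(φ ∘ ψ)(x) = φ(ψ(x)). Computing each image: φ(ψ(1)) = φ(5) = 4, φ(ψ(2)) = φ(4) = 1, φ(ψ(3)) = φ(3) = 5, φ(ψ(4)) = φ(7) = 7, φ(ψ(5)) = φ(2) = 6, φ(ψ(6)) = φ(6) = 2, φ(ψ(7)) = φ(1) = 3.
Hence φ ∘ ψ = [4 1 5 7 6 2 3].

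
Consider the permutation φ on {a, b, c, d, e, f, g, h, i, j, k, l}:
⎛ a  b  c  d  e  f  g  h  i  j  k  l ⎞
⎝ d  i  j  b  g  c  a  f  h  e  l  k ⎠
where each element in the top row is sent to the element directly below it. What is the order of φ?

Decomposing into disjoint cycles gives cycle lengths 10, 2.
Since disjoint cycles commute, ord(φ) = lcm(10, 2) = 10.

10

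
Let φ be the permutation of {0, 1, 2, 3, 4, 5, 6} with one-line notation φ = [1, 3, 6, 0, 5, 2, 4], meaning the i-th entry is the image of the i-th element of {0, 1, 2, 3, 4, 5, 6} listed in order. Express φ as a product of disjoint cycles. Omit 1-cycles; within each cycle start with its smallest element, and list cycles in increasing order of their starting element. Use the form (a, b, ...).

(0, 1, 3)(2, 6, 4, 5)

Iterating φ from 0 gives 0 → 1 → 3 → 0; that is the 3-cycle (0, 1, 3).
Continuing from each remaining unvisited element yields (0, 1, 3)(2, 6, 4, 5).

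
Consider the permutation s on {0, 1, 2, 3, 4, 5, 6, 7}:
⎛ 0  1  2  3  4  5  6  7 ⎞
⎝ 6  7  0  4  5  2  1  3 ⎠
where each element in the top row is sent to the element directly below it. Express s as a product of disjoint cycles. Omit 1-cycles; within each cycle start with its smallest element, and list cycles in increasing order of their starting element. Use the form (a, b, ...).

(0, 6, 1, 7, 3, 4, 5, 2)

Iterating s from 0 gives 0 → 6 → 1 → 7 → 3 → 4 → 5 → 2 → 0; that is the 8-cycle (0, 6, 1, 7, 3, 4, 5, 2).
Repeating from the next unused element and collecting all non-trivial cycles gives (0, 6, 1, 7, 3, 4, 5, 2).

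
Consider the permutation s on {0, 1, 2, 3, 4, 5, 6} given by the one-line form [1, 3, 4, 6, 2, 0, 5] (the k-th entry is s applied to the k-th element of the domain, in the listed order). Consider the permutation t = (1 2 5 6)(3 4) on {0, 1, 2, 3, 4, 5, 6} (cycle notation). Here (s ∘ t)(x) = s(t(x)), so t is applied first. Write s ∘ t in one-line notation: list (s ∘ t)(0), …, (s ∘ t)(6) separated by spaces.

(s ∘ t)(x) = s(t(x)). Computing each image: s(t(0)) = s(0) = 1, s(t(1)) = s(2) = 4, s(t(2)) = s(5) = 0, s(t(3)) = s(4) = 2, s(t(4)) = s(3) = 6, s(t(5)) = s(6) = 5, s(t(6)) = s(1) = 3.
Hence s ∘ t = [1 4 0 2 6 5 3].

1 4 0 2 6 5 3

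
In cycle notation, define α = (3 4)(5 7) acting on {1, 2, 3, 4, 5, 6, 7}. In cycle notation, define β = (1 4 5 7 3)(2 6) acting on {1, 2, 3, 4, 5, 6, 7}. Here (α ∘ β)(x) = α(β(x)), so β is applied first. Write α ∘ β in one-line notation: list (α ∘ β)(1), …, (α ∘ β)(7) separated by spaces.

3 6 1 7 5 2 4

For each element, apply β then α: 1 → 4 → 3; 2 → 6 → 6; 3 → 1 → 1; 4 → 5 → 7; 5 → 7 → 5; 6 → 2 → 2; 7 → 3 → 4.
Collecting the images, α ∘ β = [3 6 1 7 5 2 4].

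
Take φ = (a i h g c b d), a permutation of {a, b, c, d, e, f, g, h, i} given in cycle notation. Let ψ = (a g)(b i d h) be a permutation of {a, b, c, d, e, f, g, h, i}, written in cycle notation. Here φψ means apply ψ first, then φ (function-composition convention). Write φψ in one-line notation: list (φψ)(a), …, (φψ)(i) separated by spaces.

c h b g e f i d a

(φψ)(x) = φ(ψ(x)). Computing each image: φ(ψ(a)) = φ(g) = c, φ(ψ(b)) = φ(i) = h, φ(ψ(c)) = φ(c) = b, φ(ψ(d)) = φ(h) = g, φ(ψ(e)) = φ(e) = e, φ(ψ(f)) = φ(f) = f, φ(ψ(g)) = φ(a) = i, φ(ψ(h)) = φ(b) = d, φ(ψ(i)) = φ(d) = a.
Hence φψ = [c h b g e f i d a].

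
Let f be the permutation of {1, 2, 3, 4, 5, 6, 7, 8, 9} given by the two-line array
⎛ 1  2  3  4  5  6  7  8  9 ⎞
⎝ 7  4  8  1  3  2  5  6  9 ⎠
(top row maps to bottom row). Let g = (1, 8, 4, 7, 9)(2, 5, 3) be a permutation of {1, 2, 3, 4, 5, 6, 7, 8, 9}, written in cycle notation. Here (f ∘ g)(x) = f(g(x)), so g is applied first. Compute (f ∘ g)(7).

g(7) = 9, then f(9) = 9; composing gives (f ∘ g)(7) = 9.

9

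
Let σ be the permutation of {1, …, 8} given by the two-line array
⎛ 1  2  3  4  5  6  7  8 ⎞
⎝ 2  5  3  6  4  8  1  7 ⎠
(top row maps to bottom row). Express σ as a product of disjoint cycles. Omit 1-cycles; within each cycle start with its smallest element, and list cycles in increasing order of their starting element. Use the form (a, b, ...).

Iterating σ from 1 gives 1 → 2 → 5 → 4 → 6 → 8 → 7 → 1; that is the 7-cycle (1, 2, 5, 4, 6, 8, 7).
Continuing from each remaining unvisited element yields (1, 2, 5, 4, 6, 8, 7).

(1, 2, 5, 4, 6, 8, 7)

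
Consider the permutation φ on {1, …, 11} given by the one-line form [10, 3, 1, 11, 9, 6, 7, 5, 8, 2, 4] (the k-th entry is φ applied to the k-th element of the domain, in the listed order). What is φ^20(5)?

8

Tracing 5 → 9 → … returns to 5 after 3 steps, so 5 lies in a 3-cycle (5 9 8).
Since the cycle has length 3, φ^20 acts on it the same as φ^2 (20 mod 3 = 2).
Advancing 2 steps from 5: 5 → 9 → 8.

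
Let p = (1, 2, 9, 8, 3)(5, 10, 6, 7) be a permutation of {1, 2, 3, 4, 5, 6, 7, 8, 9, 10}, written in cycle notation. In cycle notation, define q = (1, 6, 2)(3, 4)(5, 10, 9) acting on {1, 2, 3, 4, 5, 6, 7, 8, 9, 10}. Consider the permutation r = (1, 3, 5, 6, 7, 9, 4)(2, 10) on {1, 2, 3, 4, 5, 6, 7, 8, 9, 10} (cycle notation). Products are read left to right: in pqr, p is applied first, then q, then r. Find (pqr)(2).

6

Apply the permutations in order: p(2) = 9, then q(9) = 5, then r(5) = 6. So (pqr)(2) = 6.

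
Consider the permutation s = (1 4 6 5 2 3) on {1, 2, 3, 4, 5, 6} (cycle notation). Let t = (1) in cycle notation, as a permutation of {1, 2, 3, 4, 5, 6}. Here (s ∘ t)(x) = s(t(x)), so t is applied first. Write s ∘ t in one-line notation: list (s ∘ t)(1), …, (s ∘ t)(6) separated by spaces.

For each element, apply t then s: 1 → 1 → 4; 2 → 2 → 3; 3 → 3 → 1; 4 → 4 → 6; 5 → 5 → 2; 6 → 6 → 5.
Collecting the images, s ∘ t = [4 3 1 6 2 5].

4 3 1 6 2 5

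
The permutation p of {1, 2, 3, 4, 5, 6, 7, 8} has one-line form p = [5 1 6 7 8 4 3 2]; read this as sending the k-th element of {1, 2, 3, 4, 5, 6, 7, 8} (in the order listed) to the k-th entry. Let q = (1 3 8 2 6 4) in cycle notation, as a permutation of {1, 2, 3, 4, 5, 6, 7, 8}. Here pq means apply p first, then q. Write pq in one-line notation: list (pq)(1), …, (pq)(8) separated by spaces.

Chase each element through p then q: 1 → 5 → 5; 2 → 1 → 3; 3 → 6 → 4; 4 → 7 → 7; 5 → 8 → 2; 6 → 4 → 1; 7 → 3 → 8; 8 → 2 → 6.
So pq in one-line form is 5 3 4 7 2 1 8 6.

5 3 4 7 2 1 8 6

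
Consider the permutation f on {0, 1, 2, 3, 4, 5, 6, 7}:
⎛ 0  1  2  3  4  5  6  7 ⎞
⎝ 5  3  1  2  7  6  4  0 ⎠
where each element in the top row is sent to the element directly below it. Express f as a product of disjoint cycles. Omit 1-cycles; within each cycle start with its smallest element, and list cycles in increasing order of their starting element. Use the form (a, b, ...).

Start at 0 and follow images: 0 → 5 → 6 → 4 → 7 → 0, giving the cycle (0, 5, 6, 4, 7).
Continuing from each remaining unvisited element yields (0, 5, 6, 4, 7)(1, 3, 2).

(0, 5, 6, 4, 7)(1, 3, 2)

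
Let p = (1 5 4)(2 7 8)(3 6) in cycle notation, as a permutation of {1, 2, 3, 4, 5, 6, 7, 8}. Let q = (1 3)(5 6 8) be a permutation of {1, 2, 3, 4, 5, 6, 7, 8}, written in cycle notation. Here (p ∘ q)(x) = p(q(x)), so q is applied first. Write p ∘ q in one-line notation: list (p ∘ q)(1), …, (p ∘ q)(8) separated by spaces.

(p ∘ q)(x) = p(q(x)). Computing each image: p(q(1)) = p(3) = 6, p(q(2)) = p(2) = 7, p(q(3)) = p(1) = 5, p(q(4)) = p(4) = 1, p(q(5)) = p(6) = 3, p(q(6)) = p(8) = 2, p(q(7)) = p(7) = 8, p(q(8)) = p(5) = 4.
Hence p ∘ q = [6 7 5 1 3 2 8 4].

6 7 5 1 3 2 8 4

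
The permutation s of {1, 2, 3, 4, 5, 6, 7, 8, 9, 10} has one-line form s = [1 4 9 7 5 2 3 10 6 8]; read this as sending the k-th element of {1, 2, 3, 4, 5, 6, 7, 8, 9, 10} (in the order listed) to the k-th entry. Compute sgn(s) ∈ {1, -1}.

In disjoint-cycle form the cycle lengths are 6, 2, 1, 1.
A cycle is odd iff its length is even; s has 2 even-length cycles, so sgn(s) = (−1)^2 and s is even.

1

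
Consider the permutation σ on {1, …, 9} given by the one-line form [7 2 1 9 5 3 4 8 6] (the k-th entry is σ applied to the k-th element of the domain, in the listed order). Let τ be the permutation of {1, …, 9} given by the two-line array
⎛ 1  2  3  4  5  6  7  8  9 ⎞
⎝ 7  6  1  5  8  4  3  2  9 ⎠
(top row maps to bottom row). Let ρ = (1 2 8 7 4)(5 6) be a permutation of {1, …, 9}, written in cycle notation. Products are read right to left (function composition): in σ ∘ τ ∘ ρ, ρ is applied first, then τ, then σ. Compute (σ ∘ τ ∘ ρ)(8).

Apply the permutations in order: ρ(8) = 7, then τ(7) = 3, then σ(3) = 1. So (σ ∘ τ ∘ ρ)(8) = 1.

1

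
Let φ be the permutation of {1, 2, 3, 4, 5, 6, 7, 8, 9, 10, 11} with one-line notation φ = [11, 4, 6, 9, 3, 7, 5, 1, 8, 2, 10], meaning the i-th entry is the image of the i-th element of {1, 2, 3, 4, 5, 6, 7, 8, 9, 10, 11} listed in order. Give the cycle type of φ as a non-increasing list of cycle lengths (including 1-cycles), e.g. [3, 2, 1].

[7, 4]

The disjoint cycles are (1, 11, 10, 2, 4, 9, 8)(3, 6, 7, 5), with lengths 7, 4 in non-increasing order.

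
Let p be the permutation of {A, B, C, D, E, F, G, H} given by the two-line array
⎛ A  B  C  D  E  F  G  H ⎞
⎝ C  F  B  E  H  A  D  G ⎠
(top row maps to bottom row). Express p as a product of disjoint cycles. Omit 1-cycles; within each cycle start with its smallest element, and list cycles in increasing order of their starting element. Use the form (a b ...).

(A C B F)(D E H G)

Start at A and follow images: A → C → B → F → A, giving the cycle (A C B F).
Continuing from each remaining unvisited element yields (A C B F)(D E H G).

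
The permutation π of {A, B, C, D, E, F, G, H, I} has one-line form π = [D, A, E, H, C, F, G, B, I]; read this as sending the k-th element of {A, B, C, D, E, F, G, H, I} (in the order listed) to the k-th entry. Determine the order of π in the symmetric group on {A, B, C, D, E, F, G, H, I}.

4

Writing π as disjoint cycles, the cycle lengths are 4, 2, 1, 1, 1.
The order is lcm(4, 2) = 4.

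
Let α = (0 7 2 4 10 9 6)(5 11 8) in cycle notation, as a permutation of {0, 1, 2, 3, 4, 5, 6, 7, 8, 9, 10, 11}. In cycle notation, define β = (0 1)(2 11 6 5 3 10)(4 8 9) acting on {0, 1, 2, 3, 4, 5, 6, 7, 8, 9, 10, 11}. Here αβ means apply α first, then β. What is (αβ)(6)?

First apply α: α(6) = 0, then β(0) = 1. Thus (αβ)(6) = 1.

1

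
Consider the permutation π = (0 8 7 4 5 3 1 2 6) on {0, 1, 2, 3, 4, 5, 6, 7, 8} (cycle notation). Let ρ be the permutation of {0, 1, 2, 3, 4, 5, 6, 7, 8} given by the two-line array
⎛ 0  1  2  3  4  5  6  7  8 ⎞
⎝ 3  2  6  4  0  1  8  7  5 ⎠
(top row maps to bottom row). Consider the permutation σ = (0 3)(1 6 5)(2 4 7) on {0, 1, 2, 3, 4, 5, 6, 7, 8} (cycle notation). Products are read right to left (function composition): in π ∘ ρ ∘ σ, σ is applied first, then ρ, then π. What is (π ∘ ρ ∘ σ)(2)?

8

Apply the permutations in order: σ(2) = 4, then ρ(4) = 0, then π(0) = 8. So (π ∘ ρ ∘ σ)(2) = 8.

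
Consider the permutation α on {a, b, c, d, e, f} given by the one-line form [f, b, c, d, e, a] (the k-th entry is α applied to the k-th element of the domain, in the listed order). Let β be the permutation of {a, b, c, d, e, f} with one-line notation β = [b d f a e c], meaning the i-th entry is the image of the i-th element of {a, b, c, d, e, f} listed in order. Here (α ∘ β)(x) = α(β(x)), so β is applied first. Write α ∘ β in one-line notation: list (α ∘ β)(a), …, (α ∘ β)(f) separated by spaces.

(α ∘ β)(x) = α(β(x)). Computing each image: α(β(a)) = α(b) = b, α(β(b)) = α(d) = d, α(β(c)) = α(f) = a, α(β(d)) = α(a) = f, α(β(e)) = α(e) = e, α(β(f)) = α(c) = c.
Hence α ∘ β = [b d a f e c].

b d a f e c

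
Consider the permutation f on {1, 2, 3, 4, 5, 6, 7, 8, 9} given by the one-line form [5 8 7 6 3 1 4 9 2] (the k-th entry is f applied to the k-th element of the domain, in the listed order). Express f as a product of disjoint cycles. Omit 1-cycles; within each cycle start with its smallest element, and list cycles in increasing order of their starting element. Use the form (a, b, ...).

(1, 5, 3, 7, 4, 6)(2, 8, 9)

Start at 1 and follow images: 1 → 5 → 3 → 7 → 4 → 6 → 1, giving the cycle (1, 5, 3, 7, 4, 6).
Repeating from the next unused element and collecting all non-trivial cycles gives (1, 5, 3, 7, 4, 6)(2, 8, 9).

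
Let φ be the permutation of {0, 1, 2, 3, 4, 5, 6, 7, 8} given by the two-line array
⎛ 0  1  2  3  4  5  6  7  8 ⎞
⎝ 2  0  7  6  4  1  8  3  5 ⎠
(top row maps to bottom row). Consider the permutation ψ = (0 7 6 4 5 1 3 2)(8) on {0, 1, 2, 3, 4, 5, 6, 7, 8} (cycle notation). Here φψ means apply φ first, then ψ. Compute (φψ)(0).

0

(φψ)(0) = ψ(φ(0)). φ(0) = 2, then ψ(2) = 0. So (φψ)(0) = 0.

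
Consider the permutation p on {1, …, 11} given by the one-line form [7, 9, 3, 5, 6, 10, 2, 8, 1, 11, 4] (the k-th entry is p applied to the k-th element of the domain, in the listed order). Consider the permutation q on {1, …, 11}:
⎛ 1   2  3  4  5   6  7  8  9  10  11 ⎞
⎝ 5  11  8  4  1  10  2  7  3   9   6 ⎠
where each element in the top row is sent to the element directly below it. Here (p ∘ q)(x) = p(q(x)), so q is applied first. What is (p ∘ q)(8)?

2

(p ∘ q)(8) = p(q(8)). q(8) = 7, then p(7) = 2. So (p ∘ q)(8) = 2.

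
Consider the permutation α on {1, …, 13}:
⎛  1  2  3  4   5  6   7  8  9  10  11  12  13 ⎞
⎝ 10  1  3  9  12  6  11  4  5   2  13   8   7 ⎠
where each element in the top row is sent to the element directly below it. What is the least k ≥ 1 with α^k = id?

The disjoint-cycle form of α has cycle lengths 5, 3, 3, 1, 1.
The order of α is the least common multiple of its cycle lengths: lcm(5, 3, 3) = 15.

15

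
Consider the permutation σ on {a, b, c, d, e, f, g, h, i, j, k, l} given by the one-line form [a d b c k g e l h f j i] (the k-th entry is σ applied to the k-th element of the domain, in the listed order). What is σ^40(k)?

Tracing k → j → … returns to k after 5 steps, so k lies in a 5-cycle (e k j f g).
Powers repeat with period 5 on this cycle, and 40 mod 5 = 0, so σ^40(k) = σ^0(k).
So σ^40(k) = k.

k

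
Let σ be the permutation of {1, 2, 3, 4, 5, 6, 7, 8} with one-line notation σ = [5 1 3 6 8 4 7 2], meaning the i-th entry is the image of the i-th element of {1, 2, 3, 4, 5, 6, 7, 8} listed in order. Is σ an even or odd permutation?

even

In disjoint-cycle form the cycle lengths are 4, 2, 1, 1.
A cycle of length ℓ contributes ℓ−1 transpositions, so σ is a product of 3 + 1 = 4 transpositions — even.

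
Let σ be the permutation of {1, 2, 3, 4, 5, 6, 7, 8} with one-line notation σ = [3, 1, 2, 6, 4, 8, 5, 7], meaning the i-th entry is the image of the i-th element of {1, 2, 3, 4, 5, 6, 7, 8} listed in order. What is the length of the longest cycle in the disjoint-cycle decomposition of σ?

Decomposing into disjoint cycles gives (1 3 2)(4 6 8 7 5); the longest has length 5.

5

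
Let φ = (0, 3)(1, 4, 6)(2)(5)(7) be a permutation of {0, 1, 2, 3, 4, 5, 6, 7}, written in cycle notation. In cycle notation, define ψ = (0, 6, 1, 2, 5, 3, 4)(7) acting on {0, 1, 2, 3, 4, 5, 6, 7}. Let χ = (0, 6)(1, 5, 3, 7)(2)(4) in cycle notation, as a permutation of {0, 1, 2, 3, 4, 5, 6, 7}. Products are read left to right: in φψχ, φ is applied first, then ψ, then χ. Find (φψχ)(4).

Chase 4: φ(4) = 6; ψ(6) = 1; χ(1) = 5. Hence (φψχ)(4) = 5.

5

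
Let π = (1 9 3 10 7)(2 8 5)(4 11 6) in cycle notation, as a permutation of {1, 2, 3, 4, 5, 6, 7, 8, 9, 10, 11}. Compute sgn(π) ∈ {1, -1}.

The cycle lengths are 5, 3, 3.
A cycle is odd iff its length is even; π has 0 even-length cycles, so sgn(π) = (−1)^0 and π is even.

1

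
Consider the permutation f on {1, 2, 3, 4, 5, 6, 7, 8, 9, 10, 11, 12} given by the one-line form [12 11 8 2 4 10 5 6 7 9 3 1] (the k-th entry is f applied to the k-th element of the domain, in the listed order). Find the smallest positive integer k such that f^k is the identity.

10

Writing f as disjoint cycles, the cycle lengths are 10, 2.
The order is lcm(10, 2) = 10.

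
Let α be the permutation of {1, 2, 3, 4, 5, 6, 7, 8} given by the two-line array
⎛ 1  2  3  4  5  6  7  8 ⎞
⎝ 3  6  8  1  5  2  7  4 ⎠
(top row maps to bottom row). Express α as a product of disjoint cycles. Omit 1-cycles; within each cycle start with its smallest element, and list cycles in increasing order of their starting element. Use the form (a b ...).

(1 3 8 4)(2 6)

Iterating α from 1 gives 1 → 3 → 8 → 4 → 1; that is the 4-cycle (1 3 8 4).
Repeating from the next unused element and collecting all non-trivial cycles gives (1 3 8 4)(2 6).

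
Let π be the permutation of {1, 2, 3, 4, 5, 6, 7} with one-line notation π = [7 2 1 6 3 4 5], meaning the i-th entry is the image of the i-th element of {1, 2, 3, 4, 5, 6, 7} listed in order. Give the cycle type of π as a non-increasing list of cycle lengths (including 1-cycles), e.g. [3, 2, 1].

The disjoint cycles are (1 7 5 3)(2)(4 6), with lengths 4, 2, 1 in non-increasing order.

[4, 2, 1]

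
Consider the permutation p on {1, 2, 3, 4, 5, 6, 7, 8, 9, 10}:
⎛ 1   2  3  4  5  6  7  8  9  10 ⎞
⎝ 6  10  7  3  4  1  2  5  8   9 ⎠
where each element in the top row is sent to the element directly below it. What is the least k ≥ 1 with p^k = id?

8

The disjoint-cycle form of p has cycle lengths 8, 2.
The order of p is the least common multiple of its cycle lengths: lcm(8, 2) = 8.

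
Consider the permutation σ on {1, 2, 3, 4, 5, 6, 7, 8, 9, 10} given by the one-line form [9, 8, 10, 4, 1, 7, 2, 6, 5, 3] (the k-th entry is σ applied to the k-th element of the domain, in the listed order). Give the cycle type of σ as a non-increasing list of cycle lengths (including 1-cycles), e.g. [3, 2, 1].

[4, 3, 2, 1]

The disjoint cycles are (1, 9, 5)(2, 8, 6, 7)(3, 10)(4), with lengths 4, 3, 2, 1 in non-increasing order.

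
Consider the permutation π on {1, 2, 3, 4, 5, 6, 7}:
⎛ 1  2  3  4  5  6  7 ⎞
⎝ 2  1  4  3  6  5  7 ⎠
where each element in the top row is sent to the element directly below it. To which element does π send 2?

1

The entry below 2 in the array is 1, so π(2) = 1.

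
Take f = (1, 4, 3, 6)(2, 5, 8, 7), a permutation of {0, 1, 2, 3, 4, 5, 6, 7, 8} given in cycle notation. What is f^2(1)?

1 lies in the 4-cycle (1, 4, 3, 6).
Advancing 2 steps from 1: 1 → 4 → 3.

3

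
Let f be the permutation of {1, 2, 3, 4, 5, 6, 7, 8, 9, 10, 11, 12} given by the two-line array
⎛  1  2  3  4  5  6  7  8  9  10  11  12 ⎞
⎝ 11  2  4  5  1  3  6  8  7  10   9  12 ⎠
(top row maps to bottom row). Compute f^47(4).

Tracing 4 → 5 → … returns to 4 after 8 steps, so 4 lies in an 8-cycle (1 11 9 7 6 3 4 5).
Since the cycle has length 8, f^47 acts on it the same as f^7 (47 mod 8 = 7).
Advancing 7 steps from 4: 4 → 5 → 1 → 11 → 9 → 7 → 6 → 3.

3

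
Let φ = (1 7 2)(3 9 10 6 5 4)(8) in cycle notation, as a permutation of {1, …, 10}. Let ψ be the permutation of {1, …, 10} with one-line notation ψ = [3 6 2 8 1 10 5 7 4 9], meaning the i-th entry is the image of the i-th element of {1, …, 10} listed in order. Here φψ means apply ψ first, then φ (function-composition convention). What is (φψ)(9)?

3

(φψ)(9) = φ(ψ(9)). ψ(9) = 4, then φ(4) = 3. So (φψ)(9) = 3.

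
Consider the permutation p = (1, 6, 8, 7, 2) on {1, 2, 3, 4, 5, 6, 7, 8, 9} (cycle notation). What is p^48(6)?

6 lies in the 5-cycle (1, 6, 8, 7, 2).
Powers repeat with period 5 on this cycle, and 48 mod 5 = 3, so p^48(6) = p^3(6).
Stepping 3 places around the cycle: 6 → 8 → 7 → 2.

2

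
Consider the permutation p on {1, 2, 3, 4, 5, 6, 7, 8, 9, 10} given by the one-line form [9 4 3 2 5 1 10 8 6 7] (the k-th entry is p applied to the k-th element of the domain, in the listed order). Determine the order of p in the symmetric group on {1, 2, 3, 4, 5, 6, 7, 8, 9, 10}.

Decomposing into disjoint cycles gives cycle lengths 3, 2, 2, 1, 1, 1.
Since disjoint cycles commute, ord(p) = lcm(3, 2, 2) = 6.

6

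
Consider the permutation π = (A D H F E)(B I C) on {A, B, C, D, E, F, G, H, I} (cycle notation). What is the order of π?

15

The disjoint cycles have lengths 5, 3, 1.
Since disjoint cycles commute, ord(π) = lcm(5, 3) = 15.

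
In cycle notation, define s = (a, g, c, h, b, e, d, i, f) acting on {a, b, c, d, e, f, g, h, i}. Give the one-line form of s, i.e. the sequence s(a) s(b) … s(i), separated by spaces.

Image by image: a→g, b→e, c→h, d→i, e→d, f→a, g→c, h→b, i→f.
So the one-line form is g e h i d a c b f.

g e h i d a c b f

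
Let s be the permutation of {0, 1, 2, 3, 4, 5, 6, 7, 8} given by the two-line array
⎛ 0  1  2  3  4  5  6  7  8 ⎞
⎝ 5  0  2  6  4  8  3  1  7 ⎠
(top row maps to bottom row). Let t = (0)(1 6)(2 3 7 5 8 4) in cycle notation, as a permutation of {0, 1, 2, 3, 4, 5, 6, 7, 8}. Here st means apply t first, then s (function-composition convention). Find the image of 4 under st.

2

First apply t: t(4) = 2, then s(2) = 2. Thus (st)(4) = 2.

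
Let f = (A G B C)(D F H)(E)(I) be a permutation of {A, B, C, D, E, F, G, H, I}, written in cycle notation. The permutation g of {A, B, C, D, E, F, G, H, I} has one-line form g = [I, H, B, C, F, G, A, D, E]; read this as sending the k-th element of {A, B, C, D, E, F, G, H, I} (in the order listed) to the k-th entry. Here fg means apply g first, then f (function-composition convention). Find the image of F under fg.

B

First apply g: g(F) = G, then f(G) = B. Thus (fg)(F) = B.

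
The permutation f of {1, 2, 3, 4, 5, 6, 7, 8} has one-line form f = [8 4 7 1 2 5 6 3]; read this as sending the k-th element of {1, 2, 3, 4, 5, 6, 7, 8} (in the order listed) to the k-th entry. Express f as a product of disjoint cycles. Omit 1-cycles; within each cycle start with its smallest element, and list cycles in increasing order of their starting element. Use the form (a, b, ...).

(1, 8, 3, 7, 6, 5, 2, 4)

Start at 1 and follow images: 1 → 8 → 3 → 7 → 6 → 5 → 2 → 4 → 1, giving the cycle (1, 8, 3, 7, 6, 5, 2, 4).
Repeating from the next unused element and collecting all non-trivial cycles gives (1, 8, 3, 7, 6, 5, 2, 4).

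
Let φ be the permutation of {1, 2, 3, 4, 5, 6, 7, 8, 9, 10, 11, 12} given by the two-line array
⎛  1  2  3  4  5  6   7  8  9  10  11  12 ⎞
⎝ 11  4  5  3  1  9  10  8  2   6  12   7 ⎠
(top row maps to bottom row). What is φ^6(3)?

10

Tracing 3 → 5 → … returns to 3 after 11 steps, so 3 lies in an 11-cycle (1 11 12 7 10 6 9 2 4 3 5).
Stepping 6 places around the cycle: 3 → 5 → 1 → 11 → 12 → 7 → 10.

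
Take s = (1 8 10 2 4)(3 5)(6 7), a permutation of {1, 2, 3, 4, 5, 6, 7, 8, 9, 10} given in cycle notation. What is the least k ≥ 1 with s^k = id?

10

The cycle type of s is (5, 2, 2, 1).
The order is lcm(5, 2, 2) = 10.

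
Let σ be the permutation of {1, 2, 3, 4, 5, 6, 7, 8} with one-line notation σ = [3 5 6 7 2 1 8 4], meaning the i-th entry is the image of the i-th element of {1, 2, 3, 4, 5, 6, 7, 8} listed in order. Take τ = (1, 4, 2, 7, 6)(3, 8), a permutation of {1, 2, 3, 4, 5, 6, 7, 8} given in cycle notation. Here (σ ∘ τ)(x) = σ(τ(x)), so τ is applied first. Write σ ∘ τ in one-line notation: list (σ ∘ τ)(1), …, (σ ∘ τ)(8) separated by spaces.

7 8 4 5 2 3 1 6

For each element, apply τ then σ: 1 → 4 → 7; 2 → 7 → 8; 3 → 8 → 4; 4 → 2 → 5; 5 → 5 → 2; 6 → 1 → 3; 7 → 6 → 1; 8 → 3 → 6.
Collecting the images, σ ∘ τ = [7 8 4 5 2 3 1 6].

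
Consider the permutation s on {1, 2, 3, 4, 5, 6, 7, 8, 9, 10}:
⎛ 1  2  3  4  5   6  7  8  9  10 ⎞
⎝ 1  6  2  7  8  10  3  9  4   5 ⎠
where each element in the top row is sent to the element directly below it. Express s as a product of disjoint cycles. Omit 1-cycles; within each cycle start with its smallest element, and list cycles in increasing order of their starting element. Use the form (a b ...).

(2 6 10 5 8 9 4 7 3)

From 2: 2 → 6 → 10 → 5 → 8 → 9 → 4 → 7 → 3 → 2, closing the cycle (2 6 10 5 8 9 4 7 3).
Repeating from the next unused element and collecting all non-trivial cycles gives (2 6 10 5 8 9 4 7 3).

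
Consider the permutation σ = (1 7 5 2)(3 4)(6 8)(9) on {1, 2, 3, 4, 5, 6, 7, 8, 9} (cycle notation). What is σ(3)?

Within (3 4), 3 ↦ 4.

4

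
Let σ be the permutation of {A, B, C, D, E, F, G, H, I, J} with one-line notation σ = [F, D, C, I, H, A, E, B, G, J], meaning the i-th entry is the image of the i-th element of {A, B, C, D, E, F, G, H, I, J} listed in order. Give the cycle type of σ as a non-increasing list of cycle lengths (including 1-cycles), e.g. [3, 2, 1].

The disjoint cycles are (A, F)(B, D, I, G, E, H)(C)(J), with lengths 6, 2, 1, 1 in non-increasing order.

[6, 2, 1, 1]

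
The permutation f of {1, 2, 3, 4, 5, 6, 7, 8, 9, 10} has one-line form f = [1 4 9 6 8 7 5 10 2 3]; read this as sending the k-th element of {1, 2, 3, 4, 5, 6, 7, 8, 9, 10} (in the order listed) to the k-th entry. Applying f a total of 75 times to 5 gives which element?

3

Tracing 5 → 8 → … returns to 5 after 9 steps, so 5 lies in a 9-cycle (2, 4, 6, 7, 5, 8, 10, 3, 9).
On a 9-cycle, f^9 is the identity, so f^75 = f^3 there (75 ≡ 3 mod 9).
Stepping 3 places around the cycle: 5 → 8 → 10 → 3.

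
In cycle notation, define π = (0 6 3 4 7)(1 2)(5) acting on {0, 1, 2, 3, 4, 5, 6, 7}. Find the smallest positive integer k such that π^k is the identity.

10

The disjoint cycles have lengths 5, 2, 1.
The order is lcm(5, 2) = 10.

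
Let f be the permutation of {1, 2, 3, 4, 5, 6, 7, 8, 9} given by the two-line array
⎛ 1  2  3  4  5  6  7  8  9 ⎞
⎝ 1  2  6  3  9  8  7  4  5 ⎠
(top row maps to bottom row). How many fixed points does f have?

3

The fixed points (elements with f(x) = x) are {1, 2, 7}, so there are 3.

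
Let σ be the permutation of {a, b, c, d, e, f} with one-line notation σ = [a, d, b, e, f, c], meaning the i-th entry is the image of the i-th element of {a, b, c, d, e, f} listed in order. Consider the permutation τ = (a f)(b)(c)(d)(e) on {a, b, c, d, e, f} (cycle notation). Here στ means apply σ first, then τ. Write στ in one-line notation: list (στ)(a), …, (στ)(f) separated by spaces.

Chase each element through σ then τ: a → a → f; b → d → d; c → b → b; d → e → e; e → f → a; f → c → c.
So στ in one-line form is f d b e a c.

f d b e a c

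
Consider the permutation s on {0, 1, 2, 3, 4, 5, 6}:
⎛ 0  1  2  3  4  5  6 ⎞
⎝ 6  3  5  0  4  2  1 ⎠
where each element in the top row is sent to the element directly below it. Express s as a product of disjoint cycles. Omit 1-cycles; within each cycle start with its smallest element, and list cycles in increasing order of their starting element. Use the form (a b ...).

(0 6 1 3)(2 5)

Iterating s from 0 gives 0 → 6 → 1 → 3 → 0; that is the 4-cycle (0 6 1 3).
Continuing from each remaining unvisited element yields (0 6 1 3)(2 5).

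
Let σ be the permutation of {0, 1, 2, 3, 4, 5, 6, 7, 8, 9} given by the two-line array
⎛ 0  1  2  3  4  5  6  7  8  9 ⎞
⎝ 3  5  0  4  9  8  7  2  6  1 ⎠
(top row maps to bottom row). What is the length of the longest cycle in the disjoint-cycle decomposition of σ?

Decomposing into disjoint cycles gives (0 3 4 9 1 5 8 6 7 2); the longest has length 10.

10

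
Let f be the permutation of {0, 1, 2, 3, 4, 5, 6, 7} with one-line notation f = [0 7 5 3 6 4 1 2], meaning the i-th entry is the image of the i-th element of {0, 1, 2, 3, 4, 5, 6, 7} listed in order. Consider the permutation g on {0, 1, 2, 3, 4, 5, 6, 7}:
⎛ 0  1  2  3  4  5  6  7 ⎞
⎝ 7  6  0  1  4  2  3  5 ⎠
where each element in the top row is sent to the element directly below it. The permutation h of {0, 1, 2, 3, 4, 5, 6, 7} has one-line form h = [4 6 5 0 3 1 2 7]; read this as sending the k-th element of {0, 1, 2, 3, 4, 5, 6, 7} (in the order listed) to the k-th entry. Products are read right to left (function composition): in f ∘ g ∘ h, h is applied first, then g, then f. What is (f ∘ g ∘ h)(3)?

2

Apply the permutations in order: h(3) = 0, then g(0) = 7, then f(7) = 2. So (f ∘ g ∘ h)(3) = 2.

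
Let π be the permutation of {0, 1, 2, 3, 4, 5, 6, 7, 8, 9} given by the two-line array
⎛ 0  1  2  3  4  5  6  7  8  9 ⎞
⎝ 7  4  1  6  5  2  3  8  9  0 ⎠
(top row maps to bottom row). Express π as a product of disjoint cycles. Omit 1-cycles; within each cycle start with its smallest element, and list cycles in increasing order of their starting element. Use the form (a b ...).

Start at 0 and follow images: 0 → 7 → 8 → 9 → 0, giving the cycle (0 7 8 9).
Continuing from each remaining unvisited element yields (0 7 8 9)(1 4 5 2)(3 6).

(0 7 8 9)(1 4 5 2)(3 6)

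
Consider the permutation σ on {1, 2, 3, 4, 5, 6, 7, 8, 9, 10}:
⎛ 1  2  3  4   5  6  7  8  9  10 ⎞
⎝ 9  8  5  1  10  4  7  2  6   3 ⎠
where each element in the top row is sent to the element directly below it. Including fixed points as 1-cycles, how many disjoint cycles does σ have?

The cycle decomposition is (1, 9, 6, 4)(2, 8)(3, 5, 10)(7), which has 4 cycles (counting 1-cycles).

4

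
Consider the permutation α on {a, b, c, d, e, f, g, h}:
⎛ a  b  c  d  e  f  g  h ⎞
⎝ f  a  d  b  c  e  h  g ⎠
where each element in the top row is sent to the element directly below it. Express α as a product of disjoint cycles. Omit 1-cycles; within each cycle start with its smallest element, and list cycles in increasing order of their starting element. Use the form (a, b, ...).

Iterating α from a gives a → f → e → c → d → b → a; that is the 6-cycle (a, f, e, c, d, b).
Continuing from each remaining unvisited element yields (a, f, e, c, d, b)(g, h).

(a, f, e, c, d, b)(g, h)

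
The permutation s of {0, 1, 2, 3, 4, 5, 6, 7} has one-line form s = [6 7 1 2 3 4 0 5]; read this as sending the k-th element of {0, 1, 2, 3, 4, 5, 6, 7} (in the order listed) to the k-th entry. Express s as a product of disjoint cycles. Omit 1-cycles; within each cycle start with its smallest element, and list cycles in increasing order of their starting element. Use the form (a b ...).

(0 6)(1 7 5 4 3 2)

From 0: 0 → 6 → 0, closing the cycle (0 6).
Repeating from the next unused element and collecting all non-trivial cycles gives (0 6)(1 7 5 4 3 2).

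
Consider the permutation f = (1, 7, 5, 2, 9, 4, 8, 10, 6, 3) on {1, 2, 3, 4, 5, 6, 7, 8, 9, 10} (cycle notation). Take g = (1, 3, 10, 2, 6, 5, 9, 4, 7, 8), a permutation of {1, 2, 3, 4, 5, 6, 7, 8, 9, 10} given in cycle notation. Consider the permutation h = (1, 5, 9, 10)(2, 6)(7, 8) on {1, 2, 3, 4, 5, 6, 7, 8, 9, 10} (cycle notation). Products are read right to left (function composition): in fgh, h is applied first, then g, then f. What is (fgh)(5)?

(fgh)(5) = f(g(h(5))). h(5) = 9, then g(9) = 4, then f(4) = 8, so the result is 8.

8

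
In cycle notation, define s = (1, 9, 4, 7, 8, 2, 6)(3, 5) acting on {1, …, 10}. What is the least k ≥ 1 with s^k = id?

The cycle type of s is (7, 2, 1).
Since disjoint cycles commute, ord(s) = lcm(7, 2) = 14.

14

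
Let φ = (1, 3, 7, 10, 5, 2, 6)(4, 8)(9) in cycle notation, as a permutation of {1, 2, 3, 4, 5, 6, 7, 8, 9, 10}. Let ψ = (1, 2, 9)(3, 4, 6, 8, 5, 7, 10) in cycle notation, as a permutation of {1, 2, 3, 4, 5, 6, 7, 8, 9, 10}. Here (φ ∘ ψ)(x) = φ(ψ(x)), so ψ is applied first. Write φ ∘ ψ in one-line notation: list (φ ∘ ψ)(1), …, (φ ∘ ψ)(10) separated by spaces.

6 9 8 1 10 4 5 2 3 7

For each element, apply ψ then φ: 1 → 2 → 6; 2 → 9 → 9; 3 → 4 → 8; 4 → 6 → 1; 5 → 7 → 10; 6 → 8 → 4; 7 → 10 → 5; 8 → 5 → 2; 9 → 1 → 3; 10 → 3 → 7.
So φ ∘ ψ in one-line form is 6 9 8 1 10 4 5 2 3 7.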